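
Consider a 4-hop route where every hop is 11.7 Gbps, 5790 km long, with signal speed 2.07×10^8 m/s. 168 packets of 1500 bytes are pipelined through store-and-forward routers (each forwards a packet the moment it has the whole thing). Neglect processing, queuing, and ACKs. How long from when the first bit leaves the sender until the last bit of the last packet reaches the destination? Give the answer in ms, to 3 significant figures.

Per-hop transmission t_tx = L/R = 12000/11700000000 = 0.00102564 ms.
Per-hop propagation t_prop = 5790000/2.07e+08 = 27.971 ms.
Pipeline fill: first packet needs 4·t_tx to clear all hops; remaining 167 packets each add one t_tx.
Total = (4+168-1)·t_tx + 4·t_prop = 171·0.00102564 + 4·27.971 = 112 ms.

112 ms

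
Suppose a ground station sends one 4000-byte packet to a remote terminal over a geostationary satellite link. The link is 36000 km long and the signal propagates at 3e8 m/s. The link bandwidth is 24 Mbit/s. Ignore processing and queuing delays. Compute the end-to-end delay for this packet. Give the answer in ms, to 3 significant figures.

121 ms

L = 4000 × 8 = 32000 bits.
Transmission delay = L/R = 32000 / 24000000 = 1.33333 ms.
Propagation delay = d/s = 36000000 m / 300000000 m/s = 120 ms.
Total = 121 ms.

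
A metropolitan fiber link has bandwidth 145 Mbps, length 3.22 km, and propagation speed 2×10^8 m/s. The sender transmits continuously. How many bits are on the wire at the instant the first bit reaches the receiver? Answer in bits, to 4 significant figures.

2335 bits

Propagation delay = 3220 / 200000000 = 1.61e-05 s.
BDP = R × t_prop = 145000000 × 1.61e-05 = 2334.5 bits.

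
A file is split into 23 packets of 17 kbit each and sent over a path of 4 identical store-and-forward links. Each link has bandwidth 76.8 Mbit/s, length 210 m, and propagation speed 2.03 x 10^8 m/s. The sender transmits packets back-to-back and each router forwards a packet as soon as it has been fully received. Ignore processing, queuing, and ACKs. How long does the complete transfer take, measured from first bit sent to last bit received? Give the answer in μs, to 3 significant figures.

5760 μs

Per-hop transmission t_tx = L/R = 17000/76800000 = 221.354 μs.
Per-hop propagation t_prop = 210/2.03e+08 = 1.03448 μs.
Pipeline fill: first packet needs 4·t_tx to clear all hops; remaining 22 packets each add one t_tx.
Total = (4+23-1)·t_tx + 4·t_prop = 26·221.354 + 4·1.03448 = 5760 μs.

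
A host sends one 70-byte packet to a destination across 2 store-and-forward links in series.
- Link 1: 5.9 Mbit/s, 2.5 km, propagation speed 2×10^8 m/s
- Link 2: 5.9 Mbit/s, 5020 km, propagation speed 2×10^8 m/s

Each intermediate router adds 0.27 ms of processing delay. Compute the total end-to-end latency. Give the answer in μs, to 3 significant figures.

L = 70 × 8 = 560 bits.
Transmission delay per hop = L/R = 560/5900000 = 94.9153 μs; 2 hops → 189.831 μs.
Propagation delays (d/s per hop): 12.5, 25100 μs; sum = 25112.5 μs.
Processing at 1 router(s): 1 × 0.27 ms = 270 μs.
End-to-end = 25600 μs.

25600 μs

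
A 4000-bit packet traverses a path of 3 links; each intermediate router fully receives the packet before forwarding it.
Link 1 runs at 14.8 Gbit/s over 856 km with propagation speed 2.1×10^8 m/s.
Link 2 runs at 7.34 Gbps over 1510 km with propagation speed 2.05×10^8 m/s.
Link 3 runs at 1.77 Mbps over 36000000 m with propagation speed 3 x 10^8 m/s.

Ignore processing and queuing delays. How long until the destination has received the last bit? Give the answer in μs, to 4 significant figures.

Transmission delays (L/R per hop): 0.27027, 0.544959, 2259.89 μs; sum = 2260.7 μs.
Propagation delays (d/s per hop): 4076.19, 7365.85, 120000 μs; sum = 131442 μs.
End-to-end = 133700 μs.

133700 μs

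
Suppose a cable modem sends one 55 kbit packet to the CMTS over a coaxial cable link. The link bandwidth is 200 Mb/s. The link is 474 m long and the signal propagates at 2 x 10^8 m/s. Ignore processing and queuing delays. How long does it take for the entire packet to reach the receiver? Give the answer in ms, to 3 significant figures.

0.277 ms

L = 55000 bits.
Transmission delay = L/R = 55000 / 200000000 = 0.275 ms.
Propagation delay = d/s = 474 m / 200000000 m/s = 0.00237 ms.
Total = 0.277 ms.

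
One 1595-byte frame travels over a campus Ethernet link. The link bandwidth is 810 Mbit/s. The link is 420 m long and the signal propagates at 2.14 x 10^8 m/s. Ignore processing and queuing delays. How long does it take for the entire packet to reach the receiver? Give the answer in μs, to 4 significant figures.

17.72 μs

L = 1595 × 8 = 12760 bits.
Transmission delay = L/R = 12760 / 810000000 = 15.7531 μs.
Propagation delay = d/s = 420 m / 214000000 m/s = 1.96262 μs.
Total = 17.72 μs.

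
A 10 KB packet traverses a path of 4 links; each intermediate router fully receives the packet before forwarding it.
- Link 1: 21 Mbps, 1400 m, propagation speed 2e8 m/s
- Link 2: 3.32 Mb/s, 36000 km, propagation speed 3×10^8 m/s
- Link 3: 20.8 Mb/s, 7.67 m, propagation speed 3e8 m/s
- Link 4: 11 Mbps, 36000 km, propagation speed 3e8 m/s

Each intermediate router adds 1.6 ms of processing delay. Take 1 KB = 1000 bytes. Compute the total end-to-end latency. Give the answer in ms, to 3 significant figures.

L = 80000 bits.
Transmission delays (L/R per hop): 3.80952, 24.0964, 3.84615, 7.27273 ms; sum = 39.0248 ms.
Propagation delays (d/s per hop): 0.007, 120, 2.55667e-05, 120 ms; sum = 240.007 ms.
Processing at 3 router(s): 3 × 1.6 ms = 4.8 ms.
End-to-end = 284 ms.

284 ms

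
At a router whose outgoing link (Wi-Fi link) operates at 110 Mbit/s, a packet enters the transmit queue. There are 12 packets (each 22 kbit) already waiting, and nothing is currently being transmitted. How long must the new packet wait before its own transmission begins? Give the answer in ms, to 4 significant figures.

2.400 ms

Each queued packet: L/R = 22000/110000000 = 0.2 ms.
12 queued → 2.4 ms.
Queuing delay = 2.400 ms.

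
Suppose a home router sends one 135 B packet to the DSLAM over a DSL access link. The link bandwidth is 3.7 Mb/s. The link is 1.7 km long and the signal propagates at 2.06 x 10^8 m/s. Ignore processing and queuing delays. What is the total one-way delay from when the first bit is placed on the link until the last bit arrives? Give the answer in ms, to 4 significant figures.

L = 135 × 8 = 1080 bits.
Transmission delay = L/R = 1080 / 3700000 = 0.291892 ms.
Propagation delay = d/s = 1700 m / 206000000 m/s = 0.00825243 ms.
Total = 0.3001 ms.

0.3001 ms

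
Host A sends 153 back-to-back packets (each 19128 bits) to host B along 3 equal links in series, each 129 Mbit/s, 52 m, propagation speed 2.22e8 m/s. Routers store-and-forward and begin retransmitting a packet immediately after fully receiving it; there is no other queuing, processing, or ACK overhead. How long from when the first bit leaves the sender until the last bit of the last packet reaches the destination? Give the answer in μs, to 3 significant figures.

23000 μs

Per-hop transmission t_tx = L/R = 19128/129000000 = 148.279 μs.
Per-hop propagation t_prop = 52/2.22e+08 = 0.234234 μs.
Pipeline fill: first packet needs 3·t_tx to clear all hops; remaining 152 packets each add one t_tx.
Total = (3+153-1)·t_tx + 3·t_prop = 155·148.279 + 3·0.234234 = 23000 μs.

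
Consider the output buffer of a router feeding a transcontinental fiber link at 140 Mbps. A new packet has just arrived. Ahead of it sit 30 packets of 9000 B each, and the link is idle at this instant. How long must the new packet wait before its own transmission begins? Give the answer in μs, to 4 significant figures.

15430 μs

Each queued packet: L/R = 72000/140000000 = 514.286 μs.
30 queued → 15428.6 μs.
Queuing delay = 15430 μs.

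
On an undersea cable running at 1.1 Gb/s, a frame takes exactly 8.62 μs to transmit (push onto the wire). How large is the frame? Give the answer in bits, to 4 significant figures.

9482 bits

L = R × t_tx = 1100000000 b/s × 8.62e-06 s = 9482 bits.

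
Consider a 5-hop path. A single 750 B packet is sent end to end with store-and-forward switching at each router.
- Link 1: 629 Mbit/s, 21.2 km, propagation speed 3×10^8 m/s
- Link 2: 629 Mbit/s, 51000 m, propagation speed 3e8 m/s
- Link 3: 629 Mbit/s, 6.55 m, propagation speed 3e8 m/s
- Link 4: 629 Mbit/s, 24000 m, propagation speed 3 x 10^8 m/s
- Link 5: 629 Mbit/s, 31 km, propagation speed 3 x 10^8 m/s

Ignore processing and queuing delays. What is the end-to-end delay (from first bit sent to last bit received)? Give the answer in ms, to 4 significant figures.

0.4717 ms

L = 750 × 8 = 6000 bits.
Transmission delay per hop = L/R = 6000/629000000 = 0.00953895 ms; 5 hops → 0.0476948 ms.
Propagation delays (d/s per hop): 0.0706667, 0.17, 2.18333e-05, 0.08, 0.103333 ms; sum = 0.424022 ms.
End-to-end = 0.4717 ms.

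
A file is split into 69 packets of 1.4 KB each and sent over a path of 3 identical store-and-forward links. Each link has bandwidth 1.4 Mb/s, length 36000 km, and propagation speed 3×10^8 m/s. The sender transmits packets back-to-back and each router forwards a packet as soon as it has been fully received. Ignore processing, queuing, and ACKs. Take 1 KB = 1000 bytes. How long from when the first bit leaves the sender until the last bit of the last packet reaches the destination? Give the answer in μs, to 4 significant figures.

Per-hop transmission t_tx = L/R = 11200/1400000 = 8000 μs.
Per-hop propagation t_prop = 36000000/300000000 = 120000 μs.
Pipeline fill: first packet needs 3·t_tx to clear all hops; remaining 68 packets each add one t_tx.
Total = (3+69-1)·t_tx + 3·t_prop = 71·8000 + 3·120000 = 928000 μs.

928000 μs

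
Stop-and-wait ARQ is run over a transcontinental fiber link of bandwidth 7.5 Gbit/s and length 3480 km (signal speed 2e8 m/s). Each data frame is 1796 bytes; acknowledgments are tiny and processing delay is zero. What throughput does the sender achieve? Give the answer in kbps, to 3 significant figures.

413 kbps

t_tx = L/R = 14368/7500000000 = 1.91573e-06 s.
t_prop = 3480000/200000000 = 0.0174 s; RTT = 0.0348 s.
Cycle = t_tx + RTT = 0.0348019 s.
Throughput = L / cycle = 14368 / 0.0348019 = 413 kbps.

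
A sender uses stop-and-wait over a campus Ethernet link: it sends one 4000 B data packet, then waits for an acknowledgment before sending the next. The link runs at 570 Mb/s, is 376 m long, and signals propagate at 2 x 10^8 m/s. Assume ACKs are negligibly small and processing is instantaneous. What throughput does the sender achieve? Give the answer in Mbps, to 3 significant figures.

t_tx = L/R = 32000/570000000 = 5.61404e-05 s.
t_prop = 376/200000000 = 1.88e-06 s; RTT = 3.76e-06 s.
Cycle = t_tx + RTT = 5.99004e-05 s.
Throughput = L / cycle = 32000 / 5.99004e-05 = 534 Mbps.

534 Mbps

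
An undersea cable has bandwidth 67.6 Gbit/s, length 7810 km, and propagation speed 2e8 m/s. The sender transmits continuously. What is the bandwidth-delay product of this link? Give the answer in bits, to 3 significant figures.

2640000000 bits

Propagation delay = 7810000 / 200000000 = 0.03905 s.
BDP = R × t_prop = 6.76e+10 × 0.03905 = 2639780000 bits.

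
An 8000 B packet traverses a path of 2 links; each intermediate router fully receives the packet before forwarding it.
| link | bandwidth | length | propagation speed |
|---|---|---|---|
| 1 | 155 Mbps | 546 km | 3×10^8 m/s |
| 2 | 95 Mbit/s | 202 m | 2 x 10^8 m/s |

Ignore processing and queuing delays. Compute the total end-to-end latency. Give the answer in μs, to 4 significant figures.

2908 μs

L = 8000 × 8 = 64000 bits.
Transmission delays (L/R per hop): 412.903, 673.684 μs; sum = 1086.59 μs.
Propagation delays (d/s per hop): 1820, 1.01 μs; sum = 1821.01 μs.
End-to-end = 2908 μs.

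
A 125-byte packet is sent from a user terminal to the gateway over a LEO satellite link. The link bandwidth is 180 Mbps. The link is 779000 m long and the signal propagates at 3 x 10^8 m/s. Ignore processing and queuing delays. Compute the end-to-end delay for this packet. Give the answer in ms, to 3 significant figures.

L = 125 × 8 = 1000 bits.
Transmission delay = L/R = 1000 / 180000000 = 0.00555556 ms.
Propagation delay = d/s = 779000 m / 300000000 m/s = 2.59667 ms.
Total = 2.60 ms.

2.60 ms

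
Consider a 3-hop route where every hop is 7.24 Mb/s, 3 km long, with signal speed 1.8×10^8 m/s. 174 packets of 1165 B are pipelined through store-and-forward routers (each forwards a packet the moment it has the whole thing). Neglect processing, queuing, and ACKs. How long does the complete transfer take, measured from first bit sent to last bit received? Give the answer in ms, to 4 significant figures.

226.6 ms

Per-hop transmission t_tx = L/R = 9320/7240000 = 1.28729 ms.
Per-hop propagation t_prop = 3000/180000000 = 0.0166667 ms.
Pipeline fill: first packet needs 3·t_tx to clear all hops; remaining 173 packets each add one t_tx.
Total = (3+174-1)·t_tx + 3·t_prop = 176·1.28729 + 3·0.0166667 = 226.6 ms.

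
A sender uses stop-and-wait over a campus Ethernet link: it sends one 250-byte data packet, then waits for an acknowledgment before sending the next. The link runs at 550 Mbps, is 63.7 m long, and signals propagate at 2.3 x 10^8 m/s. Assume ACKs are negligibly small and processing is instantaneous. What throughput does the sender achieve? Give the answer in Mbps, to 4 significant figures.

t_tx = L/R = 2000/550000000 = 3.63636e-06 s.
t_prop = 63.7/2.3e+08 = 2.76957e-07 s; RTT = 5.53913e-07 s.
Cycle = t_tx + RTT = 4.19028e-06 s.
Throughput = L / cycle = 2000 / 4.19028e-06 = 477.3 Mbps.

477.3 Mbps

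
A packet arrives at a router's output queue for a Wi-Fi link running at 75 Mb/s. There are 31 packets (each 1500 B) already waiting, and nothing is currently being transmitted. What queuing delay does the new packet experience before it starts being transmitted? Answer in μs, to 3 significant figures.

Each queued packet: L/R = 12000/75000000 = 160 μs.
31 queued → 4960 μs.
Queuing delay = 4960 μs.

4960 μs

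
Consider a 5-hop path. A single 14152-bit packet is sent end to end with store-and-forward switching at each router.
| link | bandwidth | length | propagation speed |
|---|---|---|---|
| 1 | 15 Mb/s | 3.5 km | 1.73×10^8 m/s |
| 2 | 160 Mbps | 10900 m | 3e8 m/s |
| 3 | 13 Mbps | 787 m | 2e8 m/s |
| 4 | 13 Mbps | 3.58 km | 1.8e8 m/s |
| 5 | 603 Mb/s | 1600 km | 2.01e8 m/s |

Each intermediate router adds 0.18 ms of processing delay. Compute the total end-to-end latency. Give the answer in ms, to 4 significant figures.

11.99 ms

Transmission delays (L/R per hop): 0.943467, 0.08845, 1.08862, 1.08862, 0.0234693 ms; sum = 3.23262 ms.
Propagation delays (d/s per hop): 0.0202312, 0.0363333, 0.003935, 0.0198889, 7.9602 ms; sum = 8.04059 ms.
Processing at 4 router(s): 4 × 0.18 ms = 0.72 ms.
End-to-end = 11.99 ms.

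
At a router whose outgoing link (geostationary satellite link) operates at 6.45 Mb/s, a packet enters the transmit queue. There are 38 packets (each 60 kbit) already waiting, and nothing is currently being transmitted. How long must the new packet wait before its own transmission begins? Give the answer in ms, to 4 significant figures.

353.5 ms

Each queued packet: L/R = 60000/6450000 = 9.30233 ms.
38 queued → 353.488 ms.
Queuing delay = 353.5 ms.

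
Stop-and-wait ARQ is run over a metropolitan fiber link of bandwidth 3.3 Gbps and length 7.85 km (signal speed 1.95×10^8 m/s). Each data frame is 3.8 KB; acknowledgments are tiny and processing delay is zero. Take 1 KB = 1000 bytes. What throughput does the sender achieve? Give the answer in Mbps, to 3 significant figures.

339 Mbps

t_tx = L/R = 30400/3300000000 = 9.21212e-06 s.
t_prop = 7850/195000000 = 4.02564e-05 s; RTT = 8.05128e-05 s.
Cycle = t_tx + RTT = 8.97249e-05 s.
Throughput = L / cycle = 30400 / 8.97249e-05 = 339 Mbps.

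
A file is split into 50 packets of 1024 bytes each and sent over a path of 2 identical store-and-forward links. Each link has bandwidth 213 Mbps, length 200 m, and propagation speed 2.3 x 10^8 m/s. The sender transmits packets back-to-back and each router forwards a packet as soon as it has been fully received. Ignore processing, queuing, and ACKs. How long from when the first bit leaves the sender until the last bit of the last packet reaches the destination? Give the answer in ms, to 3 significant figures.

Per-hop transmission t_tx = L/R = 8192/213000000 = 0.0384601 ms.
Per-hop propagation t_prop = 200/2.3e+08 = 0.000869565 ms.
Pipeline fill: first packet needs 2·t_tx to clear all hops; remaining 49 packets each add one t_tx.
Total = (2+50-1)·t_tx + 2·t_prop = 51·0.0384601 + 2·0.000869565 = 1.96 ms.

1.96 ms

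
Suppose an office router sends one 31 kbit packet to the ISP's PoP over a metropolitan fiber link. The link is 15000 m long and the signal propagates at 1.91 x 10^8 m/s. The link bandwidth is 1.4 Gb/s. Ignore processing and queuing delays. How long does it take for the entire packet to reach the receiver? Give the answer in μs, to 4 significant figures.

100.7 μs

L = 31000 bits.
Transmission delay = L/R = 31000 / 1400000000 = 22.1429 μs.
Propagation delay = d/s = 15000 m / 191000000 m/s = 78.534 μs.
Total = 100.7 μs.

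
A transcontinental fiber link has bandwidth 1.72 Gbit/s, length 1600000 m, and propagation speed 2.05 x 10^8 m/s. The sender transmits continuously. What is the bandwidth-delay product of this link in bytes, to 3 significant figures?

1680000 bytes

Propagation delay = 1600000 / 2.05e+08 = 0.00780488 s.
BDP = R × t_prop = 1720000000 × 0.00780488 = 13424400 bits.
In bytes: 13424400/8 = 1680000 bytes.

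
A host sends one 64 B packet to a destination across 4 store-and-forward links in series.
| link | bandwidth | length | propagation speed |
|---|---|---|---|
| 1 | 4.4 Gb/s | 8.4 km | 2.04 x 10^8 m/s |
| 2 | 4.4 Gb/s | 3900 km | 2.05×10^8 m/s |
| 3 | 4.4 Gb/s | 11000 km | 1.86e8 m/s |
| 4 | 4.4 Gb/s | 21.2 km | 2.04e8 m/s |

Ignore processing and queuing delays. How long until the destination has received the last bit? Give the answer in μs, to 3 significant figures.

L = 64 × 8 = 512 bits.
Transmission delay per hop = L/R = 512/4400000000 = 0.116364 μs; 4 hops → 0.465455 μs.
Propagation delays (d/s per hop): 41.1765, 19024.4, 59139.8, 103.922 μs; sum = 78309.3 μs.
End-to-end = 78300 μs.

78300 μs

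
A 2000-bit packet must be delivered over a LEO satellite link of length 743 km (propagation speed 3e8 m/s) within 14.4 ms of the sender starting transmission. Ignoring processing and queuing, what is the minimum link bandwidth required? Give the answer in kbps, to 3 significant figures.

Propagation delay = 743000 / 300000000 = 2.47667 ms.
Transmission budget = 14.4 − 2.47667 = 11.9233 ms.
R ≥ L / t_tx = 2000 bits / 0.0119233 s = 168 kbps.

168 kbps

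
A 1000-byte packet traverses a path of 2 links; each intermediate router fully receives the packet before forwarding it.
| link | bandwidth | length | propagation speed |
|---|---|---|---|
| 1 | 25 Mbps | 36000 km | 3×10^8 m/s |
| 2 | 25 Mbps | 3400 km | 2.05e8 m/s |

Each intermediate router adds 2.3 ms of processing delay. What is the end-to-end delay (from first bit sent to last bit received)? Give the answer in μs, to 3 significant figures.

L = 1000 × 8 = 8000 bits.
Transmission delay per hop = L/R = 8000/25000000 = 320 μs; 2 hops → 640 μs.
Propagation delays (d/s per hop): 120000, 16585.4 μs; sum = 136585 μs.
Processing at 1 router(s): 1 × 2.3 ms = 2300 μs.
End-to-end = 140000 μs.

140000 μs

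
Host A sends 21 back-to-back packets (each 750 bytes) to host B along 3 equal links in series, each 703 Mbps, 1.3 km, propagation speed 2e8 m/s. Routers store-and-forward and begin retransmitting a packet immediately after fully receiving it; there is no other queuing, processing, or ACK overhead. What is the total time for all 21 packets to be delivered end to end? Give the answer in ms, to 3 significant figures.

Per-hop transmission t_tx = L/R = 6000/703000000 = 0.00853485 ms.
Per-hop propagation t_prop = 1300/200000000 = 0.0065 ms.
Pipeline fill: first packet needs 3·t_tx to clear all hops; remaining 20 packets each add one t_tx.
Total = (3+21-1)·t_tx + 3·t_prop = 23·0.00853485 + 3·0.0065 = 0.216 ms.

0.216 ms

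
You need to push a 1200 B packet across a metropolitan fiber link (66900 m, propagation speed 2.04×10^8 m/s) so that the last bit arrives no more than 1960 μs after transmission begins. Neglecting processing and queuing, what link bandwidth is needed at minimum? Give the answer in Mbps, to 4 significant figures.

5.882 Mbps

L = 9600 bits.
Propagation delay = 66900 / 204000000 = 327.941 μs.
Transmission budget = 1960 − 327.941 = 1632.06 μs.
R ≥ L / t_tx = 9600 bits / 0.00163206 s = 5.882 Mbps.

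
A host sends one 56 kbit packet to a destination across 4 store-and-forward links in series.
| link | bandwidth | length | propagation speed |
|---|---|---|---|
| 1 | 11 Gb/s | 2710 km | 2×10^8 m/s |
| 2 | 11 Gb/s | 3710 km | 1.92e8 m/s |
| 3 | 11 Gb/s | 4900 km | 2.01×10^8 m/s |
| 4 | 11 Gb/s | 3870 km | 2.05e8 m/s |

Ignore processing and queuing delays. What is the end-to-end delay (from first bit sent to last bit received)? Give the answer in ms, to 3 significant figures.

L = 56000 bits.
Transmission delay per hop = L/R = 56000/11000000000 = 0.00509091 ms; 4 hops → 0.0203636 ms.
Propagation delays (d/s per hop): 13.55, 19.3229, 24.3781, 18.878 ms; sum = 76.1291 ms.
End-to-end = 76.1 ms.

76.1 ms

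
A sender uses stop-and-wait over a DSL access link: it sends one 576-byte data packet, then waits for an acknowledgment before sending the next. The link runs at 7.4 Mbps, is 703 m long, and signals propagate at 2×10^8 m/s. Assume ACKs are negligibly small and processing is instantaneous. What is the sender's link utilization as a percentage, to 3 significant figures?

t_tx = L/R = 4608/7400000 = 0.000622703 s.
t_prop = 703/200000000 = 3.515e-06 s; RTT = 7.03e-06 s.
Cycle = t_tx + RTT = 0.000629733 s.
Utilization = t_tx / cycle = 0.000622703/0.000629733 = 98.9 %.

98.9 %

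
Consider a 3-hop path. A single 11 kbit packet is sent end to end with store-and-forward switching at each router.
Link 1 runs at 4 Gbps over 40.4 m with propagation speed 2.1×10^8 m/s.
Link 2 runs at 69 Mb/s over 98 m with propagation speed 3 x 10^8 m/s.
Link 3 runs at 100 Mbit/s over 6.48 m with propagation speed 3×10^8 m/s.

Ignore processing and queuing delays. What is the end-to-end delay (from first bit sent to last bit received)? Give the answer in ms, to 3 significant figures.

L = 11000 bits.
Transmission delays (L/R per hop): 0.00275, 0.15942, 0.11 ms; sum = 0.27217 ms.
Propagation delays (d/s per hop): 0.000192381, 0.000326667, 2.16e-05 ms; sum = 0.000540648 ms.
End-to-end = 0.273 ms.

0.273 ms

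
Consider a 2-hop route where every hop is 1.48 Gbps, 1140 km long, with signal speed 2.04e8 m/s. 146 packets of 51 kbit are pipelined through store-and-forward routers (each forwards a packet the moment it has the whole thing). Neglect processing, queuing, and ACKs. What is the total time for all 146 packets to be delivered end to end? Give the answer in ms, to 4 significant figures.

Per-hop transmission t_tx = L/R = 51000/1480000000 = 0.0344595 ms.
Per-hop propagation t_prop = 1140000/204000000 = 5.58824 ms.
Pipeline fill: first packet needs 2·t_tx to clear all hops; remaining 145 packets each add one t_tx.
Total = (2+146-1)·t_tx + 2·t_prop = 147·0.0344595 + 2·5.58824 = 16.24 ms.

16.24 ms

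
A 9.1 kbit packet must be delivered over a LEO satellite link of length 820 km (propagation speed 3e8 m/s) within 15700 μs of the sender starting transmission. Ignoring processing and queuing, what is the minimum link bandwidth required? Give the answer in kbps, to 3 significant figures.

Propagation delay = 820000 / 300000000 = 2733.33 μs.
Transmission budget = 15700 − 2733.33 = 12966.7 μs.
R ≥ L / t_tx = 9100 bits / 0.0129667 s = 702 kbps.

702 kbps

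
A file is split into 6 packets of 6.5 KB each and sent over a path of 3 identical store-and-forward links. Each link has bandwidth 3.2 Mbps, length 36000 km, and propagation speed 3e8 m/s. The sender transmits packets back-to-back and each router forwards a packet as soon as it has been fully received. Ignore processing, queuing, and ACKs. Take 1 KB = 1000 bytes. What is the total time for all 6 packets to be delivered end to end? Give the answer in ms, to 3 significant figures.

490 ms

Per-hop transmission t_tx = L/R = 52000/3200000 = 16.25 ms.
Per-hop propagation t_prop = 36000000/300000000 = 120 ms.
Pipeline fill: first packet needs 3·t_tx to clear all hops; remaining 5 packets each add one t_tx.
Total = (3+6-1)·t_tx + 3·t_prop = 8·16.25 + 3·120 = 490 ms.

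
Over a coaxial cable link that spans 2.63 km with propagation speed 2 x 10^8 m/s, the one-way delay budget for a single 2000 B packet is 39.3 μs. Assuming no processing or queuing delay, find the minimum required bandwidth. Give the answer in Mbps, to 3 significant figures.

612 Mbps

L = 16000 bits.
Propagation delay = 2630 / 200000000 = 13.15 μs.
Transmission budget = 39.3 − 13.15 = 26.15 μs.
R ≥ L / t_tx = 16000 bits / 2.615e-05 s = 612 Mbps.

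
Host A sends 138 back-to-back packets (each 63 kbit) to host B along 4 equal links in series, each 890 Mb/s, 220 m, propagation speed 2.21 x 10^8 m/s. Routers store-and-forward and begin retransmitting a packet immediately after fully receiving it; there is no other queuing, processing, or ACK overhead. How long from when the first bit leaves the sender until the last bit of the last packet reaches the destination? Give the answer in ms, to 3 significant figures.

9.98 ms

Per-hop transmission t_tx = L/R = 63000/890000000 = 0.0707865 ms.
Per-hop propagation t_prop = 220/221000000 = 0.000995475 ms.
Pipeline fill: first packet needs 4·t_tx to clear all hops; remaining 137 packets each add one t_tx.
Total = (4+138-1)·t_tx + 4·t_prop = 141·0.0707865 + 4·0.000995475 = 9.98 ms.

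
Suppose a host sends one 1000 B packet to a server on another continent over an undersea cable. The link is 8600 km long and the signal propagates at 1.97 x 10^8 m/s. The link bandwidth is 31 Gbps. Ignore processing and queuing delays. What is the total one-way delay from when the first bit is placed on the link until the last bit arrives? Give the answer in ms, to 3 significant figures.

43.7 ms

L = 1000 × 8 = 8000 bits.
Transmission delay = L/R = 8000 / 31000000000 = 0.000258065 ms.
Propagation delay = d/s = 8600000 m / 197000000 m/s = 43.6548 ms.
Total = 43.7 ms.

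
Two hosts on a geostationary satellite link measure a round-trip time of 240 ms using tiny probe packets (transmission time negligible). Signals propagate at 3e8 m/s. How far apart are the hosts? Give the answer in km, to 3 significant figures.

36000 km

One-way propagation = RTT/2 = 120 ms.
d = s × t = 300000000 × 0.12 = 36000 km.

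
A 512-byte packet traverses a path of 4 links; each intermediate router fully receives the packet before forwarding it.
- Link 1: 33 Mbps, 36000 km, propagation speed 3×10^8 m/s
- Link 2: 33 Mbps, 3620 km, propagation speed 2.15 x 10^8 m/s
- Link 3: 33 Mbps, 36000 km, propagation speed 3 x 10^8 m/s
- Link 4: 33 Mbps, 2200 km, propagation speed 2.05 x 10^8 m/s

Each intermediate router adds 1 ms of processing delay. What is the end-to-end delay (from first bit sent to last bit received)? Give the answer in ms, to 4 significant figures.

271.1 ms

L = 512 × 8 = 4096 bits.
Transmission delay per hop = L/R = 4096/33000000 = 0.124121 ms; 4 hops → 0.496485 ms.
Propagation delays (d/s per hop): 120, 16.8372, 120, 10.7317 ms; sum = 267.569 ms.
Processing at 3 router(s): 3 × 1 ms = 3 ms.
End-to-end = 271.1 ms.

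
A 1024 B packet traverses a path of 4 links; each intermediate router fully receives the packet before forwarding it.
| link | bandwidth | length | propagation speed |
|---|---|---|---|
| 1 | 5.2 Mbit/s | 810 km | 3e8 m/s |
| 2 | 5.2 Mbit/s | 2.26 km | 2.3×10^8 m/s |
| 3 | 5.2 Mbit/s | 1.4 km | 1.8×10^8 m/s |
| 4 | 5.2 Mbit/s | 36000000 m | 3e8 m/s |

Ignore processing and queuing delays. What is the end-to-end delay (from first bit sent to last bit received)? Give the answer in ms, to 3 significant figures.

L = 1024 × 8 = 8192 bits.
Transmission delay per hop = L/R = 8192/5200000 = 1.57538 ms; 4 hops → 6.30154 ms.
Propagation delays (d/s per hop): 2.7, 0.00982609, 0.00777778, 120 ms; sum = 122.718 ms.
End-to-end = 129 ms.

129 ms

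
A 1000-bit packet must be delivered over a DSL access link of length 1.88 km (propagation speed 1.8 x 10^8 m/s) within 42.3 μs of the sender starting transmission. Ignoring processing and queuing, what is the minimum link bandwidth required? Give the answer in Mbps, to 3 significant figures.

Propagation delay = 1880 / 180000000 = 10.4444 μs.
Transmission budget = 42.3 − 10.4444 = 31.8556 μs.
R ≥ L / t_tx = 1000 bits / 3.18556e-05 s = 31.4 Mbps.

31.4 Mbps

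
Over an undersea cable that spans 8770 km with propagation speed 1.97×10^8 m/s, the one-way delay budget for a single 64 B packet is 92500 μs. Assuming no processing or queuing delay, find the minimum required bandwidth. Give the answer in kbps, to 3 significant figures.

10.7 kbps

L = 512 bits.
Propagation delay = 8770000 / 197000000 = 44517.8 μs.
Transmission budget = 92500 − 44517.8 = 47982.2 μs.
R ≥ L / t_tx = 512 bits / 0.0479822 s = 10.7 kbps.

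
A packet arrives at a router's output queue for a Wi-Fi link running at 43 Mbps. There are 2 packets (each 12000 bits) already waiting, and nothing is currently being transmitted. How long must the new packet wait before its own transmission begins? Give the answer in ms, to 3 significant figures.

0.558 ms

Each queued packet: L/R = 12000/43000000 = 0.27907 ms.
2 queued → 0.55814 ms.
Queuing delay = 0.558 ms.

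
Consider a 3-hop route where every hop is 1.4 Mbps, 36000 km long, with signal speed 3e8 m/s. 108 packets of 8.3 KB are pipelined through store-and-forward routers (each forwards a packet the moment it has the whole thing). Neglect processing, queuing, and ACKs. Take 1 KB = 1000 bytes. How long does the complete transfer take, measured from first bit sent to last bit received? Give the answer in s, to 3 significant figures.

Per-hop transmission t_tx = L/R = 66400/1400000 = 0.0474286 s.
Per-hop propagation t_prop = 36000000/300000000 = 0.12 s.
Pipeline fill: first packet needs 3·t_tx to clear all hops; remaining 107 packets each add one t_tx.
Total = (3+108-1)·t_tx + 3·t_prop = 110·0.0474286 + 3·0.12 = 5.58 s.

5.58 s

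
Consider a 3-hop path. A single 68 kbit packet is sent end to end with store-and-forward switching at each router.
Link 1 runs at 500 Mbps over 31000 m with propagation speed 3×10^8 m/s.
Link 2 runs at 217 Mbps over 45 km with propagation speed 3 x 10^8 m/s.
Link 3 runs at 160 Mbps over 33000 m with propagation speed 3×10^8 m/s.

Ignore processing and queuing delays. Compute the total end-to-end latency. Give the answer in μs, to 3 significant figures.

1240 μs

L = 68000 bits.
Transmission delays (L/R per hop): 136, 313.364, 425 μs; sum = 874.364 μs.
Propagation delays (d/s per hop): 103.333, 150, 110 μs; sum = 363.333 μs.
End-to-end = 1240 μs.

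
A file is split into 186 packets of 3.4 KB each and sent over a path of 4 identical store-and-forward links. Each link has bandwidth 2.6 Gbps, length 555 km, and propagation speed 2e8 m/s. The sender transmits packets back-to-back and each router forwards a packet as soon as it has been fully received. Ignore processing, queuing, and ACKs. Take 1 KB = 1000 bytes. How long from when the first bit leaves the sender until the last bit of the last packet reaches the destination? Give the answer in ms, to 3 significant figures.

Per-hop transmission t_tx = L/R = 27200/2600000000 = 0.0104615 ms.
Per-hop propagation t_prop = 555000/200000000 = 2.775 ms.
Pipeline fill: first packet needs 4·t_tx to clear all hops; remaining 185 packets each add one t_tx.
Total = (4+186-1)·t_tx + 4·t_prop = 189·0.0104615 + 4·2.775 = 13.1 ms.

13.1 ms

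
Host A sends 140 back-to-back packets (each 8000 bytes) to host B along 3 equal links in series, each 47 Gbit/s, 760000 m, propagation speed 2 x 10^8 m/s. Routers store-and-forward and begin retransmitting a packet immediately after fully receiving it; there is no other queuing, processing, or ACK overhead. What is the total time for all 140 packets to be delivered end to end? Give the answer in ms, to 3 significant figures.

Per-hop transmission t_tx = L/R = 64000/47000000000 = 0.0013617 ms.
Per-hop propagation t_prop = 760000/200000000 = 3.8 ms.
Pipeline fill: first packet needs 3·t_tx to clear all hops; remaining 139 packets each add one t_tx.
Total = (3+140-1)·t_tx + 3·t_prop = 142·0.0013617 + 3·3.8 = 11.6 ms.

11.6 ms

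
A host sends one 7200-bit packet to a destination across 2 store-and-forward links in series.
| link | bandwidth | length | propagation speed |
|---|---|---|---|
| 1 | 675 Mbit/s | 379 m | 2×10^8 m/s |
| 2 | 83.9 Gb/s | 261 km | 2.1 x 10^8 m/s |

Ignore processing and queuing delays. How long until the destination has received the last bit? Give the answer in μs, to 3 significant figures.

Transmission delays (L/R per hop): 10.6667, 0.0858164 μs; sum = 10.7525 μs.
Propagation delays (d/s per hop): 1.895, 1242.86 μs; sum = 1244.75 μs.
End-to-end = 1260 μs.

1260 μs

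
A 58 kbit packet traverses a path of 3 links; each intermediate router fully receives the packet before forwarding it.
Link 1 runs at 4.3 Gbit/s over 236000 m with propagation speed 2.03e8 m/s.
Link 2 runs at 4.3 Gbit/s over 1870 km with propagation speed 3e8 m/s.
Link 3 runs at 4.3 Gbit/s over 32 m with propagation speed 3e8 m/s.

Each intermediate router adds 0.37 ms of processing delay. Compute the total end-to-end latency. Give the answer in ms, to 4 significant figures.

L = 58000 bits.
Transmission delay per hop = L/R = 58000/4300000000 = 0.0134884 ms; 3 hops → 0.0404651 ms.
Propagation delays (d/s per hop): 1.16256, 6.23333, 0.000106667 ms; sum = 7.396 ms.
Processing at 2 router(s): 2 × 0.37 ms = 0.74 ms.
End-to-end = 8.176 ms.

8.176 ms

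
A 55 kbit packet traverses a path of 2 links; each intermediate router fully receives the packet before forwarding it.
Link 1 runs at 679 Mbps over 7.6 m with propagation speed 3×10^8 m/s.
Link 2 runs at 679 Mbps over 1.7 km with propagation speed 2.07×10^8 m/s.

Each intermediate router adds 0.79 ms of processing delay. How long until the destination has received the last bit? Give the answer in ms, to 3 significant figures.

0.960 ms

L = 55000 bits.
Transmission delay per hop = L/R = 55000/679000000 = 0.0810015 ms; 2 hops → 0.162003 ms.
Propagation delays (d/s per hop): 2.53333e-05, 0.00821256 ms; sum = 0.00823789 ms.
Processing at 1 router(s): 1 × 0.79 ms = 0.79 ms.
End-to-end = 0.960 ms.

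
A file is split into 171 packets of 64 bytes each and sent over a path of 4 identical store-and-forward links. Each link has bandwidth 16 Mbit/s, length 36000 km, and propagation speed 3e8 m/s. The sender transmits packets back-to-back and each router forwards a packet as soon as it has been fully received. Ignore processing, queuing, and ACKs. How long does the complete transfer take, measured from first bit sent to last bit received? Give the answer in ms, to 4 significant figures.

485.6 ms

Per-hop transmission t_tx = L/R = 512/16000000 = 0.032 ms.
Per-hop propagation t_prop = 36000000/300000000 = 120 ms.
Pipeline fill: first packet needs 4·t_tx to clear all hops; remaining 170 packets each add one t_tx.
Total = (4+171-1)·t_tx + 4·t_prop = 174·0.032 + 4·120 = 485.6 ms.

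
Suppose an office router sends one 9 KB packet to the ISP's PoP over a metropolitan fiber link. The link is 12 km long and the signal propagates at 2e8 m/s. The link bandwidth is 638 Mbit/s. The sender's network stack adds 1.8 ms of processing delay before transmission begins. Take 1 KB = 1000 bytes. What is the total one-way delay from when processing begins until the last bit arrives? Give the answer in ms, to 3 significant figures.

L = 72000 bits.
Transmission delay = L/R = 72000 / 638000000 = 0.112853 ms.
Propagation delay = d/s = 12000 m / 200000000 m/s = 0.06 ms.
Plus processing delay 1.8 ms = 1.8 ms.
Total = 1.97 ms.

1.97 ms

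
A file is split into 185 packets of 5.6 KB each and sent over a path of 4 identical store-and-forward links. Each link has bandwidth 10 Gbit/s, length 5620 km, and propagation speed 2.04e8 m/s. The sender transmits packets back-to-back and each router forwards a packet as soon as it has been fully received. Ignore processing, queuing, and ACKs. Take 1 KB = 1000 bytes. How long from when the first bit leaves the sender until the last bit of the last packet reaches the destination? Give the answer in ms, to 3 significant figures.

Per-hop transmission t_tx = L/R = 44800/10000000000 = 0.00448 ms.
Per-hop propagation t_prop = 5620000/204000000 = 27.549 ms.
Pipeline fill: first packet needs 4·t_tx to clear all hops; remaining 184 packets each add one t_tx.
Total = (4+185-1)·t_tx + 4·t_prop = 188·0.00448 + 4·27.549 = 111 ms.

111 ms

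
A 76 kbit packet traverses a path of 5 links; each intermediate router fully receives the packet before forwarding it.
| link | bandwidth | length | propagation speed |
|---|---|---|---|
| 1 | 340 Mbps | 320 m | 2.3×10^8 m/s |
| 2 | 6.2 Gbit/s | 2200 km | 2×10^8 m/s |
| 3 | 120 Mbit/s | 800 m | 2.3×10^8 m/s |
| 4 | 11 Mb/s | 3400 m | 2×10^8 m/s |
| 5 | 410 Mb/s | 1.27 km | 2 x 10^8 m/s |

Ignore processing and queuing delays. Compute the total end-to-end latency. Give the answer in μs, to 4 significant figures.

18990 μs

L = 76000 bits.
Transmission delays (L/R per hop): 223.529, 12.2581, 633.333, 6909.09, 185.366 μs; sum = 7963.58 μs.
Propagation delays (d/s per hop): 1.3913, 11000, 3.47826, 17, 6.35 μs; sum = 11028.2 μs.
End-to-end = 18990 μs.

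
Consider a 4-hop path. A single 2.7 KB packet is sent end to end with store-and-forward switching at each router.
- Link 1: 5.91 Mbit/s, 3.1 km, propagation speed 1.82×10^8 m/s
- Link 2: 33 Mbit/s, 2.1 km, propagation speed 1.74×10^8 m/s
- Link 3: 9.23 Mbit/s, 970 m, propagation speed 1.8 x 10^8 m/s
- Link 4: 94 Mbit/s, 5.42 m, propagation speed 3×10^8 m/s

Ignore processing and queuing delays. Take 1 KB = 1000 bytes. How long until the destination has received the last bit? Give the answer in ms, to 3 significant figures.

L = 21600 bits.
Transmission delays (L/R per hop): 3.65482, 0.654545, 2.3402, 0.229787 ms; sum = 6.87935 ms.
Propagation delays (d/s per hop): 0.017033, 0.012069, 0.00538889, 1.80667e-05 ms; sum = 0.0345089 ms.
End-to-end = 6.91 ms.

6.91 ms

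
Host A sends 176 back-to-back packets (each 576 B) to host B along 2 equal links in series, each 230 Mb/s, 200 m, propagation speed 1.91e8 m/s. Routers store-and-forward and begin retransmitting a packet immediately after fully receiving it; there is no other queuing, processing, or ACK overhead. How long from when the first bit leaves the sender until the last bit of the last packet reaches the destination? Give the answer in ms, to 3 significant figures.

3.55 ms

Per-hop transmission t_tx = L/R = 4608/230000000 = 0.0200348 ms.
Per-hop propagation t_prop = 200/191000000 = 0.00104712 ms.
Pipeline fill: first packet needs 2·t_tx to clear all hops; remaining 175 packets each add one t_tx.
Total = (2+176-1)·t_tx + 2·t_prop = 177·0.0200348 + 2·0.00104712 = 3.55 ms.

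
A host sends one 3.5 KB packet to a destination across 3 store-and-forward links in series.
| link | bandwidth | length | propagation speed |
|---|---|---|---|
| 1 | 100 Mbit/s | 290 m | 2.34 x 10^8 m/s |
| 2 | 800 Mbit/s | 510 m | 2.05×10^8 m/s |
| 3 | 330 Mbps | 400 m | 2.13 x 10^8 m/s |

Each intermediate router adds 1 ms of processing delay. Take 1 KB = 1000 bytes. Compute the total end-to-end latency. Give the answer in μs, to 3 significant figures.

L = 28000 bits.
Transmission delays (L/R per hop): 280, 35, 84.8485 μs; sum = 399.848 μs.
Propagation delays (d/s per hop): 1.23932, 2.4878, 1.87793 μs; sum = 5.60506 μs.
Processing at 2 router(s): 2 × 1 ms = 2000 μs.
End-to-end = 2410 μs.

2410 μs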